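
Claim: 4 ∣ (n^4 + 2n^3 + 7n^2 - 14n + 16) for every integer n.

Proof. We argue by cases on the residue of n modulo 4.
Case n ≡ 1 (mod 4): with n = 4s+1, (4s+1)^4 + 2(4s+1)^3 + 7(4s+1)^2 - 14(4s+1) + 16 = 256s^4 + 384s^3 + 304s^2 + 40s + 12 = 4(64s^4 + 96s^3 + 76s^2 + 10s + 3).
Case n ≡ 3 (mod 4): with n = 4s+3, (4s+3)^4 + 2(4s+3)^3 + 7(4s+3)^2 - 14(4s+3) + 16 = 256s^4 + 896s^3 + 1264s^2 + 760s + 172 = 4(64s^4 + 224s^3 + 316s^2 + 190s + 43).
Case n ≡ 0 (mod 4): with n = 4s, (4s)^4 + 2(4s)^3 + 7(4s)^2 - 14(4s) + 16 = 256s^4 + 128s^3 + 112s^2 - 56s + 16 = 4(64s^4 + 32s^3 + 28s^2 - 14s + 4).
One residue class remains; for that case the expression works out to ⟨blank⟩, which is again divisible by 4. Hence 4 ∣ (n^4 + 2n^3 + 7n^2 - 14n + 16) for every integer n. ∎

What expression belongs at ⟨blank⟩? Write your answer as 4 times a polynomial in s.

4(64s^4 + 160s^3 + 172s^2 + 70s + 12)

The residues treated are {1, 3, 0}, so the missing case is n ≡ 2 (mod 4); write n = 4s+2.
Then (4s+2)^4 + 2(4s+2)^3 + 7(4s+2)^2 - 14(4s+2) + 16 = 256s^4 + 640s^3 + 688s^2 + 280s + 48 = 4(64s^4 + 160s^3 + 172s^2 + 70s + 12).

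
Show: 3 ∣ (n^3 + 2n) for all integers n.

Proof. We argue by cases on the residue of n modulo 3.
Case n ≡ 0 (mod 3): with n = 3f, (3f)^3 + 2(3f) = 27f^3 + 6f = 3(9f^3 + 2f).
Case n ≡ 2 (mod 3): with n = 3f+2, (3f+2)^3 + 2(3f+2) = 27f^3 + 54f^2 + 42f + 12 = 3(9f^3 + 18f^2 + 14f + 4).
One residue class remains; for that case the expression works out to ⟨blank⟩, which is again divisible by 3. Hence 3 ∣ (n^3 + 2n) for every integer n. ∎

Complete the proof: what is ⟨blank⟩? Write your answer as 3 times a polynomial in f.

3(9f^3 + 9f^2 + 5f + 1)

Only n ≡ 1 (mod 3) is unaccounted for. Put n = 3f+1:
(3f+1)^3 + 2(3f+1) expands to 27f^3 + 27f^2 + 15f + 3,
and factoring out 3 leaves 3(9f^3 + 9f^2 + 5f + 1).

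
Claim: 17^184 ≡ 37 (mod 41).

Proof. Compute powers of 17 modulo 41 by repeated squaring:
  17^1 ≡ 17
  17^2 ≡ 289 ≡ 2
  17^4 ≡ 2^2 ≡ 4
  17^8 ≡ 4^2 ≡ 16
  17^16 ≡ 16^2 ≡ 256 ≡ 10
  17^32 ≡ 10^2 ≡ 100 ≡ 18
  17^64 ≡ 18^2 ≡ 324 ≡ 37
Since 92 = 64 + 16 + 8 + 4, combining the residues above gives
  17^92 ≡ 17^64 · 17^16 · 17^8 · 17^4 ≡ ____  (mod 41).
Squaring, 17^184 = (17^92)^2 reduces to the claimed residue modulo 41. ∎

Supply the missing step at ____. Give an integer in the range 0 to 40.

Multiply the listed residues: 37 · 10 · 16 · 4 = 370 → 5920 → 23680.
Reducing modulo 41: 23680 = 577·41 + 23, so 17^92 ≡ 23.

23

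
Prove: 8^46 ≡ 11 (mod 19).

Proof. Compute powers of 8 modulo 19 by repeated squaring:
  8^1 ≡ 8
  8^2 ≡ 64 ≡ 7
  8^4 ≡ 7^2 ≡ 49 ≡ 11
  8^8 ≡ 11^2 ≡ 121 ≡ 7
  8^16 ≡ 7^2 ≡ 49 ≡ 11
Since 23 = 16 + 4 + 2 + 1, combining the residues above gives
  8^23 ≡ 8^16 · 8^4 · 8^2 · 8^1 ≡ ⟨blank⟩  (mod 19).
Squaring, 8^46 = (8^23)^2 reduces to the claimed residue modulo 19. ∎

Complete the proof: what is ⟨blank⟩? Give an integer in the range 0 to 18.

12

Multiply the listed residues: 11 · 11 · 7 · 8 = 121 → 847 → 6776.
Reducing modulo 19: 6776 = 356·19 + 12, so 8^23 ≡ 12.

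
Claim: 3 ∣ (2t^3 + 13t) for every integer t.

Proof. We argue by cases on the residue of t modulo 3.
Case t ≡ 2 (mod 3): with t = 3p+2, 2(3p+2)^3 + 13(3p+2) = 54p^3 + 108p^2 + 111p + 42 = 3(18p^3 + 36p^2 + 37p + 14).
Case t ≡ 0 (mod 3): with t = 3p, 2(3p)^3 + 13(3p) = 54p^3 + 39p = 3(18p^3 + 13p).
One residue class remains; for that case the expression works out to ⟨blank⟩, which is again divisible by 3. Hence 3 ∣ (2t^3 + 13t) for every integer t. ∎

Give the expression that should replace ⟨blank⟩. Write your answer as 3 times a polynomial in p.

3(18p^3 + 18p^2 + 19p + 5)

The residues treated are {2, 0}, so the missing case is t ≡ 1 (mod 3); write t = 3p+1.
Then 2(3p+1)^3 + 13(3p+1) = 54p^3 + 54p^2 + 57p + 15 = 3(18p^3 + 18p^2 + 19p + 5).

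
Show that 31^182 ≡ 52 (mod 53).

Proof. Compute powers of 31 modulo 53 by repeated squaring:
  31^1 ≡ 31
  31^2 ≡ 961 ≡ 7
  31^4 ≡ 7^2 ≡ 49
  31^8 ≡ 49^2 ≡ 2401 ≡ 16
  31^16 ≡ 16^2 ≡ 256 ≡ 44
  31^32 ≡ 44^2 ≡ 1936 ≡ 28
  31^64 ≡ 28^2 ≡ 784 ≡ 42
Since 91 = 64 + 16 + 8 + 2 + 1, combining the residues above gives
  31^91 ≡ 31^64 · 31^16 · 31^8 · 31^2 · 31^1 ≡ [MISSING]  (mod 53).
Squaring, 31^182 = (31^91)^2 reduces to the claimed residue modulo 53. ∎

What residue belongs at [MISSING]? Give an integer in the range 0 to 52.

23

31^64 · 31^16 · 31^8 · 31^2 · 31^1 ≡ 42 · 44 · 16 · 7 · 31 = 6416256.
6416256 mod 53 = 23, so 31^91 ≡ 23 (mod 53).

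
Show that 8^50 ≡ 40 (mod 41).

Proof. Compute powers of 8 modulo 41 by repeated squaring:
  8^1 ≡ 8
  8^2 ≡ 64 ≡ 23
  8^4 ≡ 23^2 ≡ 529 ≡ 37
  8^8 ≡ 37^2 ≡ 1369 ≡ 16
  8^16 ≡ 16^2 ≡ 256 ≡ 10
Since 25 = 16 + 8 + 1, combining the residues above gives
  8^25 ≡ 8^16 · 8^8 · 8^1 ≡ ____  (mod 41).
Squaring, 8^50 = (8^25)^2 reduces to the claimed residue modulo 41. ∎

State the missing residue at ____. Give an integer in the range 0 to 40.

9

8^16 · 8^8 · 8^1 ≡ 10 · 16 · 8 = 1280.
1280 mod 41 = 9, so 8^25 ≡ 9 (mod 41).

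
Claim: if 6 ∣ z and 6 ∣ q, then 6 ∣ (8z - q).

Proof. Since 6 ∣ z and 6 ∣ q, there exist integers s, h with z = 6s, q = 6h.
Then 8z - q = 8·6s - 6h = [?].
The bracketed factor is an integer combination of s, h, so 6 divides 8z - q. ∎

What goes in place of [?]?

6(-h + 8s)

Each term has a factor of 6: 8·6s - 6h = 6·(-h + 8s).
Since -h + 8s is an integer, 6 ∣ (8z - q).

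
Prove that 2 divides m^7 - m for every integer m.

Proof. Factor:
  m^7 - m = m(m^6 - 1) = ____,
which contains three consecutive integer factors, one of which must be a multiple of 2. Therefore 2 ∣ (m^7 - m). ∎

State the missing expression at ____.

(m - 1)m(m + 1)(m^4 + m^2 + 1)

m^6 - 1 = (m^2 - 1)(m^4 + m^2 + 1), and m^2 - 1 = (m-1)(m+1).
So m(m^6 - 1) = (m - 1)m(m + 1)(m^4 + m^2 + 1).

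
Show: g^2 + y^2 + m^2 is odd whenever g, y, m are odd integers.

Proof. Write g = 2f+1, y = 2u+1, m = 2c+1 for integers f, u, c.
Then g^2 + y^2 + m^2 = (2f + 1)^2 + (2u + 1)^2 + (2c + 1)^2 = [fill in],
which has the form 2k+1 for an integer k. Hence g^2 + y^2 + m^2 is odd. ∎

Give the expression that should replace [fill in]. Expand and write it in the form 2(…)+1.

(2f + 1)^2 + (2u + 1)^2 + (2c + 1)^2 = 4c^2 + 4c + 4f^2 + 4f + 4u^2 + 4u + 3
= 2(2c^2 + 2c + 2f^2 + 2f + 2u^2 + 2u + 1) + 1.
Since 2c^2 + 2c + 2f^2 + 2f + 2u^2 + 2u + 1 is an integer, the sum of squares is of the form 2k+1 for an integer k.

2(2c^2 + 2c + 2f^2 + 2f + 2u^2 + 2u + 1) + 1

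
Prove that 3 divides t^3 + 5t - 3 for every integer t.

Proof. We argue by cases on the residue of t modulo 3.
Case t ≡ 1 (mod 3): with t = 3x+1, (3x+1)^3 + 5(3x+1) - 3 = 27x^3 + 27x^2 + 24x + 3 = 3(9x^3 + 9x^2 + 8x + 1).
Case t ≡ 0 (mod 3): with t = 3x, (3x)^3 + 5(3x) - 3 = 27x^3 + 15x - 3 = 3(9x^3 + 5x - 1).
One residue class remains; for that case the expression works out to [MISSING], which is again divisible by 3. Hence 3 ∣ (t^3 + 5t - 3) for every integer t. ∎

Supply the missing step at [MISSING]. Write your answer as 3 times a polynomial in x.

3(9x^3 + 18x^2 + 17x + 5)

Only t ≡ 2 (mod 3) is unaccounted for. Put t = 3x+2:
(3x+2)^3 + 5(3x+2) - 3 expands to 27x^3 + 54x^2 + 51x + 15,
and factoring out 3 leaves 3(9x^3 + 18x^2 + 17x + 5).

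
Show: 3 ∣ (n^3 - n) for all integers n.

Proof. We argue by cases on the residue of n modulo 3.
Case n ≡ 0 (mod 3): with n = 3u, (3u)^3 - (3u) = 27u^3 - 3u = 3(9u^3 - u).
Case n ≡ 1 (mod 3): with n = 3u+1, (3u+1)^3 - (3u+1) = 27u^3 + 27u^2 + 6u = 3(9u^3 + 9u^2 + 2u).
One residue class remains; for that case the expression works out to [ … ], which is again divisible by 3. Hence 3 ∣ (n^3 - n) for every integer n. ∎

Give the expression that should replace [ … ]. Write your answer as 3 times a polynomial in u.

Only n ≡ 2 (mod 3) is unaccounted for. Put n = 3u+2:
(3u+2)^3 - (3u+2) expands to 27u^3 + 54u^2 + 33u + 6,
and factoring out 3 leaves 3(9u^3 + 18u^2 + 11u + 2).

3(9u^3 + 18u^2 + 11u + 2)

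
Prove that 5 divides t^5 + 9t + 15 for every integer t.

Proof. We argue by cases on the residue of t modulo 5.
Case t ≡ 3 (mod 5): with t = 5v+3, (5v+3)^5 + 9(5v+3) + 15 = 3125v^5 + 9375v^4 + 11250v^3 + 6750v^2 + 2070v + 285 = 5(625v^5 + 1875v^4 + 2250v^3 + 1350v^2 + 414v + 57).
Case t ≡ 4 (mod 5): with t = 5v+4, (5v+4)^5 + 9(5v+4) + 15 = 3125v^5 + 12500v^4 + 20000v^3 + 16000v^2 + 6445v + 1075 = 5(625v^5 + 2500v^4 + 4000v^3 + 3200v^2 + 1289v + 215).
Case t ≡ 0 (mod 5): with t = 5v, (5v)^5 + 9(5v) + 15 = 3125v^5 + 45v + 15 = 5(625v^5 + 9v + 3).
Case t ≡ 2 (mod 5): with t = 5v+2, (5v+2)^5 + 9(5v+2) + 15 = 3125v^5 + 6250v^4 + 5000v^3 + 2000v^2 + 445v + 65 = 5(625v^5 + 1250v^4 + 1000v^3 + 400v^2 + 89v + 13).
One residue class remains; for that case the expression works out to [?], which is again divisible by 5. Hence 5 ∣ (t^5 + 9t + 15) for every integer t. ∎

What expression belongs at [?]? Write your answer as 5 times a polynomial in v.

5(625v^5 + 625v^4 + 250v^3 + 50v^2 + 14v + 5)

Only t ≡ 1 (mod 5) is unaccounted for. Put t = 5v+1:
(5v+1)^5 + 9(5v+1) + 15 expands to 3125v^5 + 3125v^4 + 1250v^3 + 250v^2 + 70v + 25,
and factoring out 5 leaves 5(625v^5 + 625v^4 + 250v^3 + 50v^2 + 14v + 5).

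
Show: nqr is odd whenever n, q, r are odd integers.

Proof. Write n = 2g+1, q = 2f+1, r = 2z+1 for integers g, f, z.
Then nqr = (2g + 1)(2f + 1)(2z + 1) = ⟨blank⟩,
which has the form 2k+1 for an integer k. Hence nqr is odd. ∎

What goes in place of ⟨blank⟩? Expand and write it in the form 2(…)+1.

(2g + 1)(2f + 1)(2z + 1) = 8fgz + 4fg + 4fz + 2f + 4gz + 2g + 2z + 1
= 2(4fgz + 2fg + 2fz + f + 2gz + g + z) + 1.
Since 4fgz + 2fg + 2fz + f + 2gz + g + z is an integer, the product is of the form 2k+1 for an integer k.

2(4fgz + 2fg + 2fz + f + 2gz + g + z) + 1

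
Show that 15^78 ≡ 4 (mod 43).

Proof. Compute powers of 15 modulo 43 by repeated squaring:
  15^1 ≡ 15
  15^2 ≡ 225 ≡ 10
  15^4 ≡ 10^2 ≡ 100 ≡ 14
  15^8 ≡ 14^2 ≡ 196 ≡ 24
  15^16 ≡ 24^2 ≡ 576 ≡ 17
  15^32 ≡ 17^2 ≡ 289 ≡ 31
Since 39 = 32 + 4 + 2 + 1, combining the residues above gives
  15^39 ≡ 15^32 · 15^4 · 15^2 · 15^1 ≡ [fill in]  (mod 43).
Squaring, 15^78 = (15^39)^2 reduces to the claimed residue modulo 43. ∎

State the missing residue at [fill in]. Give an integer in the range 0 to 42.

15^32 · 15^4 · 15^2 · 15^1 ≡ 31 · 14 · 10 · 15 = 65100.
65100 mod 43 = 41, so 15^39 ≡ 41 (mod 43).

41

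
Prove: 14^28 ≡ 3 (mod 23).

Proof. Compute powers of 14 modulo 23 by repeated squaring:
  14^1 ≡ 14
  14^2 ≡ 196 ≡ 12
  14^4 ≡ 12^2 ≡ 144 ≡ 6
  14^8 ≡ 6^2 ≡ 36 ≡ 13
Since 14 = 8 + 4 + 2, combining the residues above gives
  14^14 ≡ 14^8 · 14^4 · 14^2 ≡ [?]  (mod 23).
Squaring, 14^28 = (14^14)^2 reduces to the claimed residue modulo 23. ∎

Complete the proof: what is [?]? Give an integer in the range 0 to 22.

14^8 · 14^4 · 14^2 ≡ 13 · 6 · 12 = 936.
936 mod 23 = 16, so 14^14 ≡ 16 (mod 23).

16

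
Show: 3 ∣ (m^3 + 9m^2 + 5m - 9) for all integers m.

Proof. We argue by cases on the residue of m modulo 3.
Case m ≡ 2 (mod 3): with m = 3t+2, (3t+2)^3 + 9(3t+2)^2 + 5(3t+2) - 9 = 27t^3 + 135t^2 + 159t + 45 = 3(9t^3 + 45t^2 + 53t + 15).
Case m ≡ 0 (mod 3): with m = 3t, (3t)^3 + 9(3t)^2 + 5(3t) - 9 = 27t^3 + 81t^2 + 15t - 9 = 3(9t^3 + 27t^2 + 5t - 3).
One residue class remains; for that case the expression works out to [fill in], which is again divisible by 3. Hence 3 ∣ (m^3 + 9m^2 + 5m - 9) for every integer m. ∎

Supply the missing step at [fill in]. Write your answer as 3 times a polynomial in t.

The residues treated are {2, 0}, so the missing case is m ≡ 1 (mod 3); write m = 3t+1.
Then (3t+1)^3 + 9(3t+1)^2 + 5(3t+1) - 9 = 27t^3 + 108t^2 + 78t + 6 = 3(9t^3 + 36t^2 + 26t + 2).

3(9t^3 + 36t^2 + 26t + 2)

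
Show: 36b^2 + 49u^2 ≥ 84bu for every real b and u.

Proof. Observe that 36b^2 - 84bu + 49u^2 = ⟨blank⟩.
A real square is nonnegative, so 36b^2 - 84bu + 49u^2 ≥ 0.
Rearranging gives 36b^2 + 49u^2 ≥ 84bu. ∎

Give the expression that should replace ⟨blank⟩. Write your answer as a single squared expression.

(6b - 7u)^2

The leading and trailing coefficients are 6^2 and 7^2, and 84 = 2·6·7, so the trinomial is (6b - 7u)^2.
Hence 36b^2 - 84bu + 49u^2 ≥ 0.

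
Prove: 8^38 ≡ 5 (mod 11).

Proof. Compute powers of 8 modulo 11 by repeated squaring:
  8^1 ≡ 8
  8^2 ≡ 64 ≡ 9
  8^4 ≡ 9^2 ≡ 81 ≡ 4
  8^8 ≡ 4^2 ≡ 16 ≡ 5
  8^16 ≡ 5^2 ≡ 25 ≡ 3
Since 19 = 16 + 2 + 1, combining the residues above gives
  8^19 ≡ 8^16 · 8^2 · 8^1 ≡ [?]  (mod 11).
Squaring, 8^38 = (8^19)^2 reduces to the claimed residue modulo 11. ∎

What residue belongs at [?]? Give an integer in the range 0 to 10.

7

Multiply the listed residues: 3 · 9 · 8 = 27 → 216.
Reducing modulo 11: 216 = 19·11 + 7, so 8^19 ≡ 7.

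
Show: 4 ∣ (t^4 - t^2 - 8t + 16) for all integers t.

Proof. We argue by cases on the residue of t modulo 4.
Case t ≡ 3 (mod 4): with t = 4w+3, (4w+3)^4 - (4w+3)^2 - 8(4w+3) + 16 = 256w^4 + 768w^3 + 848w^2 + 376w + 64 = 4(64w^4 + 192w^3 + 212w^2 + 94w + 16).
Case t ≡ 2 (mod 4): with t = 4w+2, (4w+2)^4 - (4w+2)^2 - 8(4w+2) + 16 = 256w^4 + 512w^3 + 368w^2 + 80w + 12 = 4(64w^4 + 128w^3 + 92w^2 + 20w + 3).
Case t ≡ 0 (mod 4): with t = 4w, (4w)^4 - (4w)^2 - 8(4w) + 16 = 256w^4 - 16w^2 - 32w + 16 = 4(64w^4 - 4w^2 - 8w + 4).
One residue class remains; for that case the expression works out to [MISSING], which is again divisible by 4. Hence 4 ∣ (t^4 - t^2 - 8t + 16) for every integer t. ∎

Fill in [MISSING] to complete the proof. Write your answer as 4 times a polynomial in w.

4(64w^4 + 64w^3 + 20w^2 - 6w + 2)

The residues treated are {3, 2, 0}, so the missing case is t ≡ 1 (mod 4); write t = 4w+1.
Then (4w+1)^4 - (4w+1)^2 - 8(4w+1) + 16 = 256w^4 + 256w^3 + 80w^2 - 24w + 8 = 4(64w^4 + 64w^3 + 20w^2 - 6w + 2).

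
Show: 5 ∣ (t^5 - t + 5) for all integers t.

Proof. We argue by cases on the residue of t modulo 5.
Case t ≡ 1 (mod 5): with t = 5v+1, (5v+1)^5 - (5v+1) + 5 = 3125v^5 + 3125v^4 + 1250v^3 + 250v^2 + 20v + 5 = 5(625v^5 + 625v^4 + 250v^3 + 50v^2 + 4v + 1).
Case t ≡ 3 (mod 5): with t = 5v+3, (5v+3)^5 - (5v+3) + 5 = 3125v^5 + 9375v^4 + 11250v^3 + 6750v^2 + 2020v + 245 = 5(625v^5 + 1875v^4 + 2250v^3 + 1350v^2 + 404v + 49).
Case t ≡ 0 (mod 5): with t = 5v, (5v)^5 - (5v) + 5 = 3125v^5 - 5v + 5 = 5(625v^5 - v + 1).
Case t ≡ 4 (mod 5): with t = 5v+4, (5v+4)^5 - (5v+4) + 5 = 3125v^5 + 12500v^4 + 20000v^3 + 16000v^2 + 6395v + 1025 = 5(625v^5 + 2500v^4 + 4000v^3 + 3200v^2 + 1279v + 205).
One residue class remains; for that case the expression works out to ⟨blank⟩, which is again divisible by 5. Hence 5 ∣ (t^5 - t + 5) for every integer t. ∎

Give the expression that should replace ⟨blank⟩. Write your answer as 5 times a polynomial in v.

Only t ≡ 2 (mod 5) is unaccounted for. Put t = 5v+2:
(5v+2)^5 - (5v+2) + 5 expands to 3125v^5 + 6250v^4 + 5000v^3 + 2000v^2 + 395v + 35,
and factoring out 5 leaves 5(625v^5 + 1250v^4 + 1000v^3 + 400v^2 + 79v + 7).

5(625v^5 + 1250v^4 + 1000v^3 + 400v^2 + 79v + 7)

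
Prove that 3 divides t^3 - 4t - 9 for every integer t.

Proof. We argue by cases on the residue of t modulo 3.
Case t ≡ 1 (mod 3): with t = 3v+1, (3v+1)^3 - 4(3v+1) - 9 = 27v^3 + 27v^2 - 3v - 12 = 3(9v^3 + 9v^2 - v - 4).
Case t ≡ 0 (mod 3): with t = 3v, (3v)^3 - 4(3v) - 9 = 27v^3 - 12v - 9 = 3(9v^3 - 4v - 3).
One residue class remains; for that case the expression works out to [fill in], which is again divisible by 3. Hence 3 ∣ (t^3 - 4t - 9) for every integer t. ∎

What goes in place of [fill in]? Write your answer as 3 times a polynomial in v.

The residues treated are {1, 0}, so the missing case is t ≡ 2 (mod 3); write t = 3v+2.
Then (3v+2)^3 - 4(3v+2) - 9 = 27v^3 + 54v^2 + 24v - 9 = 3(9v^3 + 18v^2 + 8v - 3).

3(9v^3 + 18v^2 + 8v - 3)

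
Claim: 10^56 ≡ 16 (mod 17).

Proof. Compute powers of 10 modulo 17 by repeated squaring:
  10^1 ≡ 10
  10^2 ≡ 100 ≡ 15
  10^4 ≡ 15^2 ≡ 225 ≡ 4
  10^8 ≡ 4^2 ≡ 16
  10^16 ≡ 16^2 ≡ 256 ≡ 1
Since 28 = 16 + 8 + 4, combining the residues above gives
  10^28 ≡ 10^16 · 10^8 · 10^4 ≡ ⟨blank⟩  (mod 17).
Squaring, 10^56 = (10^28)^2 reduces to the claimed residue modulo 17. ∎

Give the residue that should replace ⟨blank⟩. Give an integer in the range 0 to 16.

Multiply the listed residues: 1 · 16 · 4 = 16 → 64.
Reducing modulo 17: 64 = 3·17 + 13, so 10^28 ≡ 13.

13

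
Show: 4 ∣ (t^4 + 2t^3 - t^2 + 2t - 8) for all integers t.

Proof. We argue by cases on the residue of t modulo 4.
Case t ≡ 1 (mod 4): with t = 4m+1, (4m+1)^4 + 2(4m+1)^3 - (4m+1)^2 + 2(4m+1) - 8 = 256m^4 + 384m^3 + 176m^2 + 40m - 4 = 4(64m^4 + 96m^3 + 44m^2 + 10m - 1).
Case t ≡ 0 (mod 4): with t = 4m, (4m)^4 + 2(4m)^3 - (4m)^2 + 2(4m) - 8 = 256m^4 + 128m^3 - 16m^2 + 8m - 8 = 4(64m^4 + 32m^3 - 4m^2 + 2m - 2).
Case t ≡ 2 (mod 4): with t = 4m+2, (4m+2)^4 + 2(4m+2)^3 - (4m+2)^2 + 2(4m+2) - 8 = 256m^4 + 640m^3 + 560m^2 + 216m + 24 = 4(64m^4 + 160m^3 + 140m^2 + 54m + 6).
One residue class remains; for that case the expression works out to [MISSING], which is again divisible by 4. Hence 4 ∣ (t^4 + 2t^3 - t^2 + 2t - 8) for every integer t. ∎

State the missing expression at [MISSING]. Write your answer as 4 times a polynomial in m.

4(64m^4 + 224m^3 + 284m^2 + 158m + 31)

Only t ≡ 3 (mod 4) is unaccounted for. Put t = 4m+3:
(4m+3)^4 + 2(4m+3)^3 - (4m+3)^2 + 2(4m+3) - 8 expands to 256m^4 + 896m^3 + 1136m^2 + 632m + 124,
and factoring out 4 leaves 4(64m^4 + 224m^3 + 284m^2 + 158m + 31).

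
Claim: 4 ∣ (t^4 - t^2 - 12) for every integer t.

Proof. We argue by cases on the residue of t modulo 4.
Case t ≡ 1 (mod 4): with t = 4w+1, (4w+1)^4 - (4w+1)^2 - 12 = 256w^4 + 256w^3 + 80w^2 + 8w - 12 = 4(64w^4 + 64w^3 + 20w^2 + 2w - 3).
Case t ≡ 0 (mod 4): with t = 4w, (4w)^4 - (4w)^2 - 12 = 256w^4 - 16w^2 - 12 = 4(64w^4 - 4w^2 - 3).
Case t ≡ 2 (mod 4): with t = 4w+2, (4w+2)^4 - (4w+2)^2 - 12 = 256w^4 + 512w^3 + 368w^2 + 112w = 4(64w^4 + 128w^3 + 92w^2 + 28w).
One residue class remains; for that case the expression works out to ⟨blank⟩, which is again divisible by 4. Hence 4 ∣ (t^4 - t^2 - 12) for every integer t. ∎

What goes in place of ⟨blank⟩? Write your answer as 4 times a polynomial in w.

Only t ≡ 3 (mod 4) is unaccounted for. Put t = 4w+3:
(4w+3)^4 - (4w+3)^2 - 12 expands to 256w^4 + 768w^3 + 848w^2 + 408w + 60,
and factoring out 4 leaves 4(64w^4 + 192w^3 + 212w^2 + 102w + 15).

4(64w^4 + 192w^3 + 212w^2 + 102w + 15)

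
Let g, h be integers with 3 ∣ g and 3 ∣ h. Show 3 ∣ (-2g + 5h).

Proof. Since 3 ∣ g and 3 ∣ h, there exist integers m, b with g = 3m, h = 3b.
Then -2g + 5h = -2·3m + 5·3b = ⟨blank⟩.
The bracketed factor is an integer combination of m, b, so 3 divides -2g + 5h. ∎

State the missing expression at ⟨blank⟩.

3(5b - 2m)

Each term has a factor of 3: -2·3m + 5·3b = 3·(5b - 2m).
Since 5b - 2m is an integer, 3 ∣ (-2g + 5h).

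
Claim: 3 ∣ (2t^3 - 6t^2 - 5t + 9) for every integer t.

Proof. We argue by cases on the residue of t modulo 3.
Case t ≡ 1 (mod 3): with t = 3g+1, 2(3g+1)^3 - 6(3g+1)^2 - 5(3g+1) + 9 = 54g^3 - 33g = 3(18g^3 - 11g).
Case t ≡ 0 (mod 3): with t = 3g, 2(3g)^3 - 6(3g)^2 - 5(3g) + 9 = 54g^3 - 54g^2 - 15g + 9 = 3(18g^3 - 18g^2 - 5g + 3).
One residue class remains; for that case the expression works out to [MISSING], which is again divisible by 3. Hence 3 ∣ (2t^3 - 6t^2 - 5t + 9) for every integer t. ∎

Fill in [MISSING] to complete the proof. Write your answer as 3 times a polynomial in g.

3(18g^3 + 18g^2 - 5g - 3)

Only t ≡ 2 (mod 3) is unaccounted for. Put t = 3g+2:
2(3g+2)^3 - 6(3g+2)^2 - 5(3g+2) + 9 expands to 54g^3 + 54g^2 - 15g - 9,
and factoring out 3 leaves 3(18g^3 + 18g^2 - 5g - 3).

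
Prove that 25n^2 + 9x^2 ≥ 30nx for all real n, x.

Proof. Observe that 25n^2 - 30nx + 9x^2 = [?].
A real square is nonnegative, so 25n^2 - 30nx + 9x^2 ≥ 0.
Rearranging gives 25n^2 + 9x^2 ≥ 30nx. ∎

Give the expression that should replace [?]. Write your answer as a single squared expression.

The leading and trailing coefficients are 5^2 and 3^2, and 30 = 2·5·3, so the trinomial is (5n - 3x)^2.
Hence 25n^2 - 30nx + 9x^2 ≥ 0.

(5n - 3x)^2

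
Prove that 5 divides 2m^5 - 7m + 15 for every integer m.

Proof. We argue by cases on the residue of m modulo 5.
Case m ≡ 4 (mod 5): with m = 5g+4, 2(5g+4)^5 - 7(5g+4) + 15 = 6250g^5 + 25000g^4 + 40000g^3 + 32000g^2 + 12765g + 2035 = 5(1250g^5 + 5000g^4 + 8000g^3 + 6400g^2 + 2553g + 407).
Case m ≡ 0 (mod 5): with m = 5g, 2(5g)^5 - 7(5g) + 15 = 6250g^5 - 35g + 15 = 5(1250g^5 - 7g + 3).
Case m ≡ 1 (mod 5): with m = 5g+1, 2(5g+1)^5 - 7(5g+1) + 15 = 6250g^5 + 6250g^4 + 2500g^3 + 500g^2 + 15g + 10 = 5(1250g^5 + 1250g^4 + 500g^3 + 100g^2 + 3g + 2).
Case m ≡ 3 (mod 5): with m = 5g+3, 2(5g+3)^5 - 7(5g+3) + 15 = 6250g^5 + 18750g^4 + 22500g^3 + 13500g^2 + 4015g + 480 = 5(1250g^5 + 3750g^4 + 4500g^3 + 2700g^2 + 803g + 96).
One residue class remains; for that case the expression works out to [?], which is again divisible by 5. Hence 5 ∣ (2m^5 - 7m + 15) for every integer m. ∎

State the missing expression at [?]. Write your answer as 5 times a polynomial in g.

Only m ≡ 2 (mod 5) is unaccounted for. Put m = 5g+2:
2(5g+2)^5 - 7(5g+2) + 15 expands to 6250g^5 + 12500g^4 + 10000g^3 + 4000g^2 + 765g + 65,
and factoring out 5 leaves 5(1250g^5 + 2500g^4 + 2000g^3 + 800g^2 + 153g + 13).

5(1250g^5 + 2500g^4 + 2000g^3 + 800g^2 + 153g + 13)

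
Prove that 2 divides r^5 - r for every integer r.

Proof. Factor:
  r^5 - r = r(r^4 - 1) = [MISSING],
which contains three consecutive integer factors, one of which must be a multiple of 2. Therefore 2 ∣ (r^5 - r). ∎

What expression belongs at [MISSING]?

r^4 - 1 = (r^2 - 1)(r^2 + 1), and r^2 - 1 = (r-1)(r+1).
So r(r^4 - 1) = (r - 1)r(r + 1)(r^2 + 1).

(r - 1)r(r + 1)(r^2 + 1)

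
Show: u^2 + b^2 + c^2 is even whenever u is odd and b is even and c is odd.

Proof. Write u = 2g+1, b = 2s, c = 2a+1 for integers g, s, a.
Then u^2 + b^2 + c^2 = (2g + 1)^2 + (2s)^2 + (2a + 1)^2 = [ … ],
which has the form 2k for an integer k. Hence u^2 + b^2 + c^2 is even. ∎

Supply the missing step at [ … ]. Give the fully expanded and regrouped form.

2(2a^2 + 2a + 2g^2 + 2g + 2s^2 + 1)

Expanding: (2g + 1)^2 + (2s)^2 + (2a + 1)^2 = 4a^2 + 4a + 4g^2 + 4g + 4s^2 + 2.
Every term is even; pulling out the factor of 2 gives 2(2a^2 + 2a + 2g^2 + 2g + 2s^2 + 1).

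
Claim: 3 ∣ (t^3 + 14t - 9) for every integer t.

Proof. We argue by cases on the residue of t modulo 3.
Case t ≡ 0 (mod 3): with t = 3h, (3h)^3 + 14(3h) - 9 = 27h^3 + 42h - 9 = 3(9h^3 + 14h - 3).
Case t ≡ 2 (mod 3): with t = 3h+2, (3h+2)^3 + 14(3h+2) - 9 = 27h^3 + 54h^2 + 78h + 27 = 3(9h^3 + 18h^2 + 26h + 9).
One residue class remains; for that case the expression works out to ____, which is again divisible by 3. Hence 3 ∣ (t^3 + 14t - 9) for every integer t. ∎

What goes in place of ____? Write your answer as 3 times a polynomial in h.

Only t ≡ 1 (mod 3) is unaccounted for. Put t = 3h+1:
(3h+1)^3 + 14(3h+1) - 9 expands to 27h^3 + 27h^2 + 51h + 6,
and factoring out 3 leaves 3(9h^3 + 9h^2 + 17h + 2).

3(9h^3 + 9h^2 + 17h + 2)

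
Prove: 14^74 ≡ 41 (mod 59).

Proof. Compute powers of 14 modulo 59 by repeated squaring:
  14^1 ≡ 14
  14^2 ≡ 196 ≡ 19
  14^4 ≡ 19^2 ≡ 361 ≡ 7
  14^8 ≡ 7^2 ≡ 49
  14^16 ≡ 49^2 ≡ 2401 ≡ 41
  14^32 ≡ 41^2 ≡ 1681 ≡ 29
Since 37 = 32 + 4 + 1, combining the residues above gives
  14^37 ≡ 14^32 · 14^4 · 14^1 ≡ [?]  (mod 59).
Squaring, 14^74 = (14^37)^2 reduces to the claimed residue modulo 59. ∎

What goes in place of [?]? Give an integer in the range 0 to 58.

14^32 · 14^4 · 14^1 ≡ 29 · 7 · 14 = 2842.
2842 mod 59 = 10, so 14^37 ≡ 10 (mod 59).

10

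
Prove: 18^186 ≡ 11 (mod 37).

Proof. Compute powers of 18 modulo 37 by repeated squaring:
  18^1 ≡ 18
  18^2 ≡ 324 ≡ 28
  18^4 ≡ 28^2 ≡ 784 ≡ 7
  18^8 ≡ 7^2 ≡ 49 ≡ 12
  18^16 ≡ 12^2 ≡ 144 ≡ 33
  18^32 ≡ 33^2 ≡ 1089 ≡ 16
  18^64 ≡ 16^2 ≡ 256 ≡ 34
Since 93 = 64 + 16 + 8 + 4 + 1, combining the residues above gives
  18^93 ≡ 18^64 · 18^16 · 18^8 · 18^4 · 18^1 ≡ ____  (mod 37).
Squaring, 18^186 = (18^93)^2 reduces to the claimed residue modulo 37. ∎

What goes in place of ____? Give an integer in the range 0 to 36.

14

18^64 · 18^16 · 18^8 · 18^4 · 18^1 ≡ 34 · 33 · 12 · 7 · 18 = 1696464.
1696464 mod 37 = 14, so 18^93 ≡ 14 (mod 37).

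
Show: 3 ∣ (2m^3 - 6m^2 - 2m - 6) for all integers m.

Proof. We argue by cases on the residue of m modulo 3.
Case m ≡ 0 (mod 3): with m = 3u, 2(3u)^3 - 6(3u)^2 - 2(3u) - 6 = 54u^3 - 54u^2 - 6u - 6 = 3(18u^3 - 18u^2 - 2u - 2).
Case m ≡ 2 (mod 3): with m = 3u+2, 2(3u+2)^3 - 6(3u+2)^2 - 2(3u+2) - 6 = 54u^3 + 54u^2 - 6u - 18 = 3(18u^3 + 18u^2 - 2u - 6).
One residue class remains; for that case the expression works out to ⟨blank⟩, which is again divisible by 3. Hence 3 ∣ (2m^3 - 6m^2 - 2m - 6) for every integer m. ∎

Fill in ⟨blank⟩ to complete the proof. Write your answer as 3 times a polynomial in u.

3(18u^3 - 8u - 4)

The residues treated are {0, 2}, so the missing case is m ≡ 1 (mod 3); write m = 3u+1.
Then 2(3u+1)^3 - 6(3u+1)^2 - 2(3u+1) - 6 = 54u^3 - 24u - 12 = 3(18u^3 - 8u - 4).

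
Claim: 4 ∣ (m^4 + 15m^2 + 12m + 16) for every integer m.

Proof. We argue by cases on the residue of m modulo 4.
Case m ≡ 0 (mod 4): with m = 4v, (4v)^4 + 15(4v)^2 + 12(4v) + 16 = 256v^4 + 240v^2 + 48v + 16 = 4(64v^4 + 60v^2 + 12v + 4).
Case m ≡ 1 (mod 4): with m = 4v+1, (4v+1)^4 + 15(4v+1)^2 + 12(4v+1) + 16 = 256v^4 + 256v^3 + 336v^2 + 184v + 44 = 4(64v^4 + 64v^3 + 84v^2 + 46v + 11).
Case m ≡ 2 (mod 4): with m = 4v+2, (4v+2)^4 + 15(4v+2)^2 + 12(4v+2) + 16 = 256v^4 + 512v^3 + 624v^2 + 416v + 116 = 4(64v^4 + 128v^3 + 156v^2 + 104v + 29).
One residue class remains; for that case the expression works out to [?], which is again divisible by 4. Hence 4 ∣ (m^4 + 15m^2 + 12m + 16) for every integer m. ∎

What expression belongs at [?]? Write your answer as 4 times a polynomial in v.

Only m ≡ 3 (mod 4) is unaccounted for. Put m = 4v+3:
(4v+3)^4 + 15(4v+3)^2 + 12(4v+3) + 16 expands to 256v^4 + 768v^3 + 1104v^2 + 840v + 268,
and factoring out 4 leaves 4(64v^4 + 192v^3 + 276v^2 + 210v + 67).

4(64v^4 + 192v^3 + 276v^2 + 210v + 67)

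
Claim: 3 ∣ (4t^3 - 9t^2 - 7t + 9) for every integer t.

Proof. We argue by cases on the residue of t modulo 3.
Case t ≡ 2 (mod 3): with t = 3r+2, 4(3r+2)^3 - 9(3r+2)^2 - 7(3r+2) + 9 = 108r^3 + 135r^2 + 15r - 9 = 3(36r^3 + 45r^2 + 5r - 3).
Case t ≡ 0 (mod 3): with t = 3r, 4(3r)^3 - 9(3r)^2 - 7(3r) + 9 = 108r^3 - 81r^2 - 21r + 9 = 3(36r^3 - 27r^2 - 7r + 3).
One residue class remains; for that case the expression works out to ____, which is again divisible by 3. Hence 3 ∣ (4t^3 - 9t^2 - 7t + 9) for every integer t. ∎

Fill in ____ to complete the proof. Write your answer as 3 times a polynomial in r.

3(36r^3 + 9r^2 - 13r - 1)

Only t ≡ 1 (mod 3) is unaccounted for. Put t = 3r+1:
4(3r+1)^3 - 9(3r+1)^2 - 7(3r+1) + 9 expands to 108r^3 + 27r^2 - 39r - 3,
and factoring out 3 leaves 3(36r^3 + 9r^2 - 13r - 1).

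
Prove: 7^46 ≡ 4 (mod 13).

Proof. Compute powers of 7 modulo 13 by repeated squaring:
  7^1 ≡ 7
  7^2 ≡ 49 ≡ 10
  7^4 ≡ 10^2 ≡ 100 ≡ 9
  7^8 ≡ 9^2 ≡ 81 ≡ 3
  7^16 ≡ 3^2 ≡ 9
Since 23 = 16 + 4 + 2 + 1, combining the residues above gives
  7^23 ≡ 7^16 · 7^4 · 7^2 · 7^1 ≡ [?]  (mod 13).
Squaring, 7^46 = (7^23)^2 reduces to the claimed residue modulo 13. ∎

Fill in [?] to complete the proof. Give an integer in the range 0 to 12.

2

Multiply the listed residues: 9 · 9 · 10 · 7 = 81 → 810 → 5670.
Reducing modulo 13: 5670 = 436·13 + 2, so 7^23 ≡ 2.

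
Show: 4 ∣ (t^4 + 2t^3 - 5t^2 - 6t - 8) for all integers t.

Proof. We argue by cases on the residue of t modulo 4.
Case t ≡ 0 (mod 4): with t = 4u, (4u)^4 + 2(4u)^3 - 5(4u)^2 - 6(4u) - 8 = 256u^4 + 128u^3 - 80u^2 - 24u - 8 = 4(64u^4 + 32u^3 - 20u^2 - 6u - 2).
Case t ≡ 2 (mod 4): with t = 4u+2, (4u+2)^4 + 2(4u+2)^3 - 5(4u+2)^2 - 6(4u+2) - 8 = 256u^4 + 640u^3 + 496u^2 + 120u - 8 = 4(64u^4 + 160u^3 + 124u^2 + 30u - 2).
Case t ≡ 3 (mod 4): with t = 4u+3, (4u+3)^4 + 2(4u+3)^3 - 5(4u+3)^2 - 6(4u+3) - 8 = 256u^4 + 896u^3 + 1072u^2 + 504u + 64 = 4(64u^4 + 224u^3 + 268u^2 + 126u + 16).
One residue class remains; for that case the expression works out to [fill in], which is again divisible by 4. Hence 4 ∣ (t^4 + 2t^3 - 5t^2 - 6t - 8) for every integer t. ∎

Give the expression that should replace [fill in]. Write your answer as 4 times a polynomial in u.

The residues treated are {0, 2, 3}, so the missing case is t ≡ 1 (mod 4); write t = 4u+1.
Then (4u+1)^4 + 2(4u+1)^3 - 5(4u+1)^2 - 6(4u+1) - 8 = 256u^4 + 384u^3 + 112u^2 - 24u - 16 = 4(64u^4 + 96u^3 + 28u^2 - 6u - 4).

4(64u^4 + 96u^3 + 28u^2 - 6u - 4)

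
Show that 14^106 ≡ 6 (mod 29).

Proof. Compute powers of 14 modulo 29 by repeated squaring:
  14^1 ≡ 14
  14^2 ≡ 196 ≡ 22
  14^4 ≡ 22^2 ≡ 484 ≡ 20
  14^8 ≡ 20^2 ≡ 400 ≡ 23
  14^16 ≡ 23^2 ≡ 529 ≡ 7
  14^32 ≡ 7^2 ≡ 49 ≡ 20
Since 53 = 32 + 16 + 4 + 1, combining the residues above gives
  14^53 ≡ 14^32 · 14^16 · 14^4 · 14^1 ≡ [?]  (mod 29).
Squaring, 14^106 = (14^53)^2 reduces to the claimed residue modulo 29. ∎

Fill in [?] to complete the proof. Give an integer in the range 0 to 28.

21

14^32 · 14^16 · 14^4 · 14^1 ≡ 20 · 7 · 20 · 14 = 39200.
39200 mod 29 = 21, so 14^53 ≡ 21 (mod 29).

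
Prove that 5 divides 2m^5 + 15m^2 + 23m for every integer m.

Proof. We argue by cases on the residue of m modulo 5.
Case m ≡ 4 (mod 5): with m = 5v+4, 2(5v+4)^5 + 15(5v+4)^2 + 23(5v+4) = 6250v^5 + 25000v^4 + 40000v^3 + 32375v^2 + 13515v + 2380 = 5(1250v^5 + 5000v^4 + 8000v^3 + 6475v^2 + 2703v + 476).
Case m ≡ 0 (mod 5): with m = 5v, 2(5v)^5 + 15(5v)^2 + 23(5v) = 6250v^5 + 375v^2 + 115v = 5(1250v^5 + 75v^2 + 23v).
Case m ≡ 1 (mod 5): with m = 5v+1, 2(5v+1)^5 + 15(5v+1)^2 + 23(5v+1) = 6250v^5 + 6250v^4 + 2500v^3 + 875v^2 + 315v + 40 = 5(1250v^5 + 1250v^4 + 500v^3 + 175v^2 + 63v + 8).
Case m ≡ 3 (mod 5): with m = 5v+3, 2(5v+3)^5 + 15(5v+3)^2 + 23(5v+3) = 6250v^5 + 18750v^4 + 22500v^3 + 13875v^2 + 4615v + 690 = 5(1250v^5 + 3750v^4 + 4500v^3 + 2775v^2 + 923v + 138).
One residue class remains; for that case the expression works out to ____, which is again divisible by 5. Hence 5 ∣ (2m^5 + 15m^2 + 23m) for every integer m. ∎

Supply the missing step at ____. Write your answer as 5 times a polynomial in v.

5(1250v^5 + 2500v^4 + 2000v^3 + 875v^2 + 243v + 34)

The residues treated are {4, 0, 1, 3}, so the missing case is m ≡ 2 (mod 5); write m = 5v+2.
Then 2(5v+2)^5 + 15(5v+2)^2 + 23(5v+2) = 6250v^5 + 12500v^4 + 10000v^3 + 4375v^2 + 1215v + 170 = 5(1250v^5 + 2500v^4 + 2000v^3 + 875v^2 + 243v + 34).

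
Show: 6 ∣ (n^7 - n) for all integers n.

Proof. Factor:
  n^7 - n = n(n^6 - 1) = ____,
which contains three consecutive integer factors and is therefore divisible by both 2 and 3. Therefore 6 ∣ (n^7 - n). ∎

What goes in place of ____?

(n - 1)n(n + 1)(n^4 + n^2 + 1)

n^6 - 1 = (n^2 - 1)(n^4 + n^2 + 1), and n^2 - 1 = (n-1)(n+1).
So n(n^6 - 1) = (n - 1)n(n + 1)(n^4 + n^2 + 1).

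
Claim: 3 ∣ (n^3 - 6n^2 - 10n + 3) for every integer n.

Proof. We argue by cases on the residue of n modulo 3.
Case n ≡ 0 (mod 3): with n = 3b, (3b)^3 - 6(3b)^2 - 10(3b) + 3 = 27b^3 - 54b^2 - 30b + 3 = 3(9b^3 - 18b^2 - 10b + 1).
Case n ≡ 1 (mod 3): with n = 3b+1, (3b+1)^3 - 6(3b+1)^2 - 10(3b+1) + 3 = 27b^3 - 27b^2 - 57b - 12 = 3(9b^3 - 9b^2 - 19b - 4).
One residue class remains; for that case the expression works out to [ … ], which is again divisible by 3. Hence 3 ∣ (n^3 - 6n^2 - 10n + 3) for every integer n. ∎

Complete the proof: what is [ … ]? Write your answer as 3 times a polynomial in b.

Only n ≡ 2 (mod 3) is unaccounted for. Put n = 3b+2:
(3b+2)^3 - 6(3b+2)^2 - 10(3b+2) + 3 expands to 27b^3 - 66b - 33,
and factoring out 3 leaves 3(9b^3 - 22b - 11).

3(9b^3 - 22b - 11)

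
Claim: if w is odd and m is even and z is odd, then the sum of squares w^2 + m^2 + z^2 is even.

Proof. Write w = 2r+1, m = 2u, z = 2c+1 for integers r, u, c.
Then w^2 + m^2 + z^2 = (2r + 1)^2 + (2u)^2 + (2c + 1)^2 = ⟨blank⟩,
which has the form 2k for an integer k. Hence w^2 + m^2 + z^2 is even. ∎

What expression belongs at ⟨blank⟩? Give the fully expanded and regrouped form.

(2r + 1)^2 + (2u)^2 + (2c + 1)^2 = 4c^2 + 4c + 4r^2 + 4r + 4u^2 + 2
= 2(2c^2 + 2c + 2r^2 + 2r + 2u^2 + 1).
Since 2c^2 + 2c + 2r^2 + 2r + 2u^2 + 1 is an integer, the sum of squares is of the form 2k for an integer k.

2(2c^2 + 2c + 2r^2 + 2r + 2u^2 + 1)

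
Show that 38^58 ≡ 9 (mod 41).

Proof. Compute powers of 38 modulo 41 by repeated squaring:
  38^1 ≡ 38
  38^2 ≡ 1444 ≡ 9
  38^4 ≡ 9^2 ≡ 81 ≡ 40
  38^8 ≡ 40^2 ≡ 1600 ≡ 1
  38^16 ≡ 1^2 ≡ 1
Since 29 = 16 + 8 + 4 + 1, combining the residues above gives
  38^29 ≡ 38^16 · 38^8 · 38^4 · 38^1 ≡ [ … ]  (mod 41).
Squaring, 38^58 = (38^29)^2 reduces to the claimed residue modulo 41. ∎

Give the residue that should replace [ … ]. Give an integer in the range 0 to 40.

Multiply the listed residues: 1 · 1 · 40 · 38 = 1 → 40 → 1520.
Reducing modulo 41: 1520 = 37·41 + 3, so 38^29 ≡ 3.

3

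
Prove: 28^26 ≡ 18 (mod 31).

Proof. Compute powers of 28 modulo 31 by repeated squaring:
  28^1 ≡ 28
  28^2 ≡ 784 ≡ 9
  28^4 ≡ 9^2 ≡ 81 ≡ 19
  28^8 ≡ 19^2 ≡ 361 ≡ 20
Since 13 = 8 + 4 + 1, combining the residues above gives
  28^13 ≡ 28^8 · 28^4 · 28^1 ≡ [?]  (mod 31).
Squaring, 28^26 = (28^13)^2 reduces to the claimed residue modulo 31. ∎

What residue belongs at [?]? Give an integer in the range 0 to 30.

Multiply the listed residues: 20 · 19 · 28 = 380 → 10640.
Reducing modulo 31: 10640 = 343·31 + 7, so 28^13 ≡ 7.

7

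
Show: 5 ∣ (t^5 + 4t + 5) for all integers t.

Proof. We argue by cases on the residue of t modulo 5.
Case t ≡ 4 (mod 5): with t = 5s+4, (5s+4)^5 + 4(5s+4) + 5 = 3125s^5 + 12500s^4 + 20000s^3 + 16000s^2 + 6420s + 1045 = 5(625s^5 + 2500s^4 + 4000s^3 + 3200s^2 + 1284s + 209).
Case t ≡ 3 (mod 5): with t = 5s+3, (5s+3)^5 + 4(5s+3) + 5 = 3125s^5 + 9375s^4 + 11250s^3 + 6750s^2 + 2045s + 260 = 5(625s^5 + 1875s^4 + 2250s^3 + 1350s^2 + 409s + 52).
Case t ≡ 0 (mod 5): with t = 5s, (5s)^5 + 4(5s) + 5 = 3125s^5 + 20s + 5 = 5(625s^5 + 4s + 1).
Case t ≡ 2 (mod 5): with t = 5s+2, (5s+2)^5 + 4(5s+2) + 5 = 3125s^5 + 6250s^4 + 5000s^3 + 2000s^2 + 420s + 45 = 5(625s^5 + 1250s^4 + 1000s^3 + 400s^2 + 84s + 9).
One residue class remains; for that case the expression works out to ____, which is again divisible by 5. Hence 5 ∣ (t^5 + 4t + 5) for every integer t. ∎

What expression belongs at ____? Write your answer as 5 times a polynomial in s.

The residues treated are {4, 3, 0, 2}, so the missing case is t ≡ 1 (mod 5); write t = 5s+1.
Then (5s+1)^5 + 4(5s+1) + 5 = 3125s^5 + 3125s^4 + 1250s^3 + 250s^2 + 45s + 10 = 5(625s^5 + 625s^4 + 250s^3 + 50s^2 + 9s + 2).

5(625s^5 + 625s^4 + 250s^3 + 50s^2 + 9s + 2)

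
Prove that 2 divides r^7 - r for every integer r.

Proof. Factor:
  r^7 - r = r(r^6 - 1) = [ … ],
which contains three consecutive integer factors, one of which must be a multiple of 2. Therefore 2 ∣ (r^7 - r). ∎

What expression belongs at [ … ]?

r^6 - 1 = (r^2 - 1)(r^4 + r^2 + 1), and r^2 - 1 = (r-1)(r+1).
So r(r^6 - 1) = (r - 1)r(r + 1)(r^4 + r^2 + 1).

(r - 1)r(r + 1)(r^4 + r^2 + 1)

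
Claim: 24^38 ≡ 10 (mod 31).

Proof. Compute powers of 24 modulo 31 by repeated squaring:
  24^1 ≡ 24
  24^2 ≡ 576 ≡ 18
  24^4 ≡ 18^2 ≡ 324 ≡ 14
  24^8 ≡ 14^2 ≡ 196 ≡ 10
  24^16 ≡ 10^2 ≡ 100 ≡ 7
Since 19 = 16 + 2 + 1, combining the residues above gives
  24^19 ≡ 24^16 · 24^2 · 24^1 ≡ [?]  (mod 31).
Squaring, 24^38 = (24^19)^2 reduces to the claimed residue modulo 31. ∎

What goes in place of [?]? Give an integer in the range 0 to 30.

Multiply the listed residues: 7 · 18 · 24 = 126 → 3024.
Reducing modulo 31: 3024 = 97·31 + 17, so 24^19 ≡ 17.

17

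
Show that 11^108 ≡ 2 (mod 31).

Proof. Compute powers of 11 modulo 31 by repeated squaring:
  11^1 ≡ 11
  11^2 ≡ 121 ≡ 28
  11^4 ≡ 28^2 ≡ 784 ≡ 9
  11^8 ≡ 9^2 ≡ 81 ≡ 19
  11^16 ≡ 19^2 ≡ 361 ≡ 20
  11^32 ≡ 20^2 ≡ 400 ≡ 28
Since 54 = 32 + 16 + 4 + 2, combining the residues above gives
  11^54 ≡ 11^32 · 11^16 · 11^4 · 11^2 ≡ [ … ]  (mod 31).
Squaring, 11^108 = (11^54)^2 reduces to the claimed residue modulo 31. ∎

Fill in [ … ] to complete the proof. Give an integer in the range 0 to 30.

11^32 · 11^16 · 11^4 · 11^2 ≡ 28 · 20 · 9 · 28 = 141120.
141120 mod 31 = 8, so 11^54 ≡ 8 (mod 31).

8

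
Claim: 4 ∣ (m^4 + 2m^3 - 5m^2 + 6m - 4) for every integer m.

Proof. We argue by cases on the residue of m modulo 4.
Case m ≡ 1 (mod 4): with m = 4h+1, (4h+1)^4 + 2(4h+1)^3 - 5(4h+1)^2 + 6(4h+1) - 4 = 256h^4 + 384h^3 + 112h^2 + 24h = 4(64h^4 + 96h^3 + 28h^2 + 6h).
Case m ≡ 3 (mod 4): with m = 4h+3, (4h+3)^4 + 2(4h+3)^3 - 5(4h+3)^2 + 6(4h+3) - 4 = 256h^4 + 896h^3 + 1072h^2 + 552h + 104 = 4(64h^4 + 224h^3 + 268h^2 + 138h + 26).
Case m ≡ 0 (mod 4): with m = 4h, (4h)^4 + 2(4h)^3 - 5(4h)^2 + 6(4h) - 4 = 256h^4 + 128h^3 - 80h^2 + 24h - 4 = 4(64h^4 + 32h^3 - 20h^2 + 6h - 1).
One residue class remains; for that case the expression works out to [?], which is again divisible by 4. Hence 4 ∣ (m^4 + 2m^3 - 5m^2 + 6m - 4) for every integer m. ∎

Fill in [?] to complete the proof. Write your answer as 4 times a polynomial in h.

Only m ≡ 2 (mod 4) is unaccounted for. Put m = 4h+2:
(4h+2)^4 + 2(4h+2)^3 - 5(4h+2)^2 + 6(4h+2) - 4 expands to 256h^4 + 640h^3 + 496h^2 + 168h + 20,
and factoring out 4 leaves 4(64h^4 + 160h^3 + 124h^2 + 42h + 5).

4(64h^4 + 160h^3 + 124h^2 + 42h + 5)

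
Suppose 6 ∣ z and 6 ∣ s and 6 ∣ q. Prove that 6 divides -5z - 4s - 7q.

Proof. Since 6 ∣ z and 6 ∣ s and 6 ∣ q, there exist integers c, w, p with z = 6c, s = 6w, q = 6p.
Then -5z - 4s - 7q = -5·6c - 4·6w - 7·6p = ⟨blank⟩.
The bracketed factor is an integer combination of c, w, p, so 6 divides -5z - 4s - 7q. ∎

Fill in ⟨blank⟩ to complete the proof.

Each term has a factor of 6: -5·6c - 4·6w - 7·6p = 6·(-5c - 7p - 4w).
Since -5c - 7p - 4w is an integer, 6 ∣ (-5z - 4s - 7q).

6(-5c - 7p - 4w)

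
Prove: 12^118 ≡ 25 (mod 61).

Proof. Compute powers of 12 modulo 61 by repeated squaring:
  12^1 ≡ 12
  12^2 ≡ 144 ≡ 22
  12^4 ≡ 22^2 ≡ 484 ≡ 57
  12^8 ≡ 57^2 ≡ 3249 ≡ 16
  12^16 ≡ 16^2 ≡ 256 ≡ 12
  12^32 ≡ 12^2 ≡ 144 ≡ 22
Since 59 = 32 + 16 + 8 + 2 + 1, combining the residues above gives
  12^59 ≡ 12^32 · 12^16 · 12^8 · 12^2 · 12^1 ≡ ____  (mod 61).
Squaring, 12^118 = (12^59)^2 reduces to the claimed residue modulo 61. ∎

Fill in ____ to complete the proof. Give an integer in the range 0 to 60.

12^32 · 12^16 · 12^8 · 12^2 · 12^1 ≡ 22 · 12 · 16 · 22 · 12 = 1115136.
1115136 mod 61 = 56, so 12^59 ≡ 56 (mod 61).

56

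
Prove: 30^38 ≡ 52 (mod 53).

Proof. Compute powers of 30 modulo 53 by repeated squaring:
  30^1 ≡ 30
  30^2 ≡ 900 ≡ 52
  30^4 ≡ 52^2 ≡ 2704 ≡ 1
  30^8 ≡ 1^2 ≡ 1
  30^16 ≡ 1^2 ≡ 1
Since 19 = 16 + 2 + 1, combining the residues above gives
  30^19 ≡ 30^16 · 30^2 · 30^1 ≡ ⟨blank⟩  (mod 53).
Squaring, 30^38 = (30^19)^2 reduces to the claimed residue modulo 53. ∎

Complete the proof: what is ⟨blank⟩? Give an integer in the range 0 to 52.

Multiply the listed residues: 1 · 52 · 30 = 52 → 1560.
Reducing modulo 53: 1560 = 29·53 + 23, so 30^19 ≡ 23.

23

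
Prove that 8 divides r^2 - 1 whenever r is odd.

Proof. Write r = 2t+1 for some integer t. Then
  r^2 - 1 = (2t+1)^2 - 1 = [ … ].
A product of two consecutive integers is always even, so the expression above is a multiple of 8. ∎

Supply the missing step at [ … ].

(2t+1)^2 - 1 = 4t^2 + 4t + 1 - 1 = 4t^2 + 4t = 4t(t+1).
Since t and t+1 are consecutive, t(t+1) is even, and 4·(even) is a multiple of 8.

4t(t + 1)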